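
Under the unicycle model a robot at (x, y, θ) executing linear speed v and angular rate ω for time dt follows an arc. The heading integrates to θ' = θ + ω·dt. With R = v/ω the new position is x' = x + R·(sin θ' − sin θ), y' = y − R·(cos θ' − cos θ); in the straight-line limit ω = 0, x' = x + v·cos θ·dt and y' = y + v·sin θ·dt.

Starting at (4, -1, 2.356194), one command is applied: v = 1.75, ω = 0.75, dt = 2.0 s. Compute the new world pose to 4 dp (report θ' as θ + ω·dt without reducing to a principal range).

θ' = 2.3562 + 0.75·2.0 = 3.8562
R = v/ω = 1.75/0.75 = 2.3333
x' = 4 + 2.3333·(sin 3.8562 − sin 2.3562) = 0.8210
y' = -1 − 2.3333·(cos 3.8562 − cos 2.3562) = -0.8874

(0.8210, -0.8874, 3.8562)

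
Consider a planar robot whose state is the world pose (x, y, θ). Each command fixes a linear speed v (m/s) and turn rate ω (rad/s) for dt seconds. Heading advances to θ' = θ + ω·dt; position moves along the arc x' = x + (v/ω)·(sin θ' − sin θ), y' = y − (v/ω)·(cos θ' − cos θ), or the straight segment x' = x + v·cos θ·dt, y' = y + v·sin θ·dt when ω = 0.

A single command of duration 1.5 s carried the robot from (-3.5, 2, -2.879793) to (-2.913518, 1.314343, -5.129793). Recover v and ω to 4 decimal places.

Δθ = -5.129793 − -2.879793 = -2.250000
ω = Δθ/dt = -2.250000/1.5 = -1.5000
R = −Δy/(cos θ' − cos θ) = 0.5000
v = R·ω = 0.5000·-1.5000 = -0.7500

v = -0.7500, ω = -1.5000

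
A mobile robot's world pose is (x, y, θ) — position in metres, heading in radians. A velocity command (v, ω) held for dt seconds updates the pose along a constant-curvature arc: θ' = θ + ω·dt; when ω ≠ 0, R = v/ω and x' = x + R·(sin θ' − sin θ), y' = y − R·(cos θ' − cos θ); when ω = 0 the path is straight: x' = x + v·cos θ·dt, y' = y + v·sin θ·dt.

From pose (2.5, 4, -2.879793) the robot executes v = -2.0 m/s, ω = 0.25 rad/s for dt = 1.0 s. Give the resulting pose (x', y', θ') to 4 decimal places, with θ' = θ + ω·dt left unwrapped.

θ' = -2.8798 + 0.25·1.0 = -2.6298
R = v/ω = -2.0/0.25 = -8.0000
x' = 2.5 + -8.0000·(sin -2.6298 − sin -2.8798) = 4.3474
y' = 4 − -8.0000·(cos -2.6298 − cos -2.8798) = 4.7525

(4.3474, 4.7525, -2.6298)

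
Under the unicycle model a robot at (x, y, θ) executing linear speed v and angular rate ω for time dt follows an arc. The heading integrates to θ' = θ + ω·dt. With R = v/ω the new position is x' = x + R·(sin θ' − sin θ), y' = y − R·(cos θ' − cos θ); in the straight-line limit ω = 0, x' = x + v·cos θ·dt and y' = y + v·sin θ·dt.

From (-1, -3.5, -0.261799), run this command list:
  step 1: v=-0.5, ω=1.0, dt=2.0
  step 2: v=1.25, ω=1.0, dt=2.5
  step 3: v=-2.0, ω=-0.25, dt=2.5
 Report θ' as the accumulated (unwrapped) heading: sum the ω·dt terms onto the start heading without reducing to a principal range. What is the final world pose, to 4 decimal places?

(-0.4843, -0.2300, 3.6132)

step 1: θ'=1.7382 (R=-0.5000) → pose (-1.6224, -4.0663, 1.7382)
step 2: θ'=4.2382 (R=1.2500) → pose (-3.9670, -3.7038, 4.2382)
step 3: θ'=3.6132 (R=8.0000) → pose (-0.4843, -0.2300, 3.6132)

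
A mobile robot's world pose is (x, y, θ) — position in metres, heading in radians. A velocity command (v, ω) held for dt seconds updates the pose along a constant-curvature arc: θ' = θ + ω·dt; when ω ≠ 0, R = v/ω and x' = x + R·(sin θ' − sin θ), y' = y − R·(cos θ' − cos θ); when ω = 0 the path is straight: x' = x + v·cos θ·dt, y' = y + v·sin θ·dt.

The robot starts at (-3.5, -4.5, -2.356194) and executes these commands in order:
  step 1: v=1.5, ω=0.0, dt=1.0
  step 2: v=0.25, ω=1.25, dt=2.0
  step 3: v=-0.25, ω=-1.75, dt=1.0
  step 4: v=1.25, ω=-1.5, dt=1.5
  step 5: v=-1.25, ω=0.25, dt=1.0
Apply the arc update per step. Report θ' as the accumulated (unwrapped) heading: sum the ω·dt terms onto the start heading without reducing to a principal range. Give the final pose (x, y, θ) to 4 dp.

(-4.8965, -7.0468, -3.6062)

step 1: θ'=-2.3562 (straight) → pose (-4.5607, -5.5607, -2.3562)
step 2: θ'=0.1438 (R=0.2000) → pose (-4.3906, -5.9000, 0.1438)
step 3: θ'=-1.6062 (R=0.1429) → pose (-4.5538, -5.7536, -1.6062)
step 4: θ'=-3.8562 (R=-0.8333) → pose (-5.9327, -6.3535, -3.8562)
step 5: θ'=-3.6062 (R=-5.0000) → pose (-4.8965, -7.0468, -3.6062)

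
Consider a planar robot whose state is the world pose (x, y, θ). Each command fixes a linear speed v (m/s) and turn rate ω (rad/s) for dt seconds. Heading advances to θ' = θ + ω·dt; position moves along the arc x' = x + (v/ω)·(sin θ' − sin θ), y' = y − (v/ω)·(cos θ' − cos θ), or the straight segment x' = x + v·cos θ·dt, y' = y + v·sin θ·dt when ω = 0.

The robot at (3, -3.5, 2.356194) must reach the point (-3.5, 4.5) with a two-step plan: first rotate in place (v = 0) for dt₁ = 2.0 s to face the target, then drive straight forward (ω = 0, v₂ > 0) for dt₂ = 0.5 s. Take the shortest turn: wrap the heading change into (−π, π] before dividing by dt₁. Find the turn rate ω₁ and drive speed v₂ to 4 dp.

ω₁ = -0.0515, v₂ = 20.6155

heading to target = atan2(4.5−-3.5, -3.5−3) = 2.2531
Δθ = wrap(2.2531 − 2.3562) = -0.1031; ω₁ = Δθ/dt₁ = -0.0515
distance = √((-3.5−3)² + (4.5−-3.5)²) = 10.3078; v₂ = distance/dt₂ = 20.6155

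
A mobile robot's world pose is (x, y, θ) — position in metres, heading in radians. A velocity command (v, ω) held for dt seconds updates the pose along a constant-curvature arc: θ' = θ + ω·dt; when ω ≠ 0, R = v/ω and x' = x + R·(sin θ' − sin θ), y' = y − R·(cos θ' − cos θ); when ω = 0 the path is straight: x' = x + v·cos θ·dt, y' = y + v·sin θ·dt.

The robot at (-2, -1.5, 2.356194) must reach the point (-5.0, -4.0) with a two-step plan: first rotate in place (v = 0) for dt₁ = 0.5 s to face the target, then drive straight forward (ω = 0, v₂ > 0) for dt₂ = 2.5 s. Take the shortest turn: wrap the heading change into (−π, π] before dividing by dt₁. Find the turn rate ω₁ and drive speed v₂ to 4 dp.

heading to target = atan2(-4−-1.5, -5−-2) = -2.4469
Δθ = wrap(-2.4469 − 2.3562) = 1.4801; ω₁ = Δθ/dt₁ = 2.9603
distance = √((-5−-2)² + (-4−-1.5)²) = 3.9051; v₂ = distance/dt₂ = 1.5620

ω₁ = 2.9603, v₂ = 1.5620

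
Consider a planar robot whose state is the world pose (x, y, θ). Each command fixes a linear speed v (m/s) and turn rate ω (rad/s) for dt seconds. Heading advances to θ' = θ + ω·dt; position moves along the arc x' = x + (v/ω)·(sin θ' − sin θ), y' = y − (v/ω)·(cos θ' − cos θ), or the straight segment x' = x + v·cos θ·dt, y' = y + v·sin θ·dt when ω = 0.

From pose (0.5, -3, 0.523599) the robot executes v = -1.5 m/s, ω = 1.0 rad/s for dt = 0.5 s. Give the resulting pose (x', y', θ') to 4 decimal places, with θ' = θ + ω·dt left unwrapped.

(-0.0310, -3.5186, 1.0236)

θ' = 0.5236 + 1.0·0.5 = 1.0236
R = v/ω = -1.5/1.0 = -1.5000
x' = 0.5 + -1.5000·(sin 1.0236 − sin 0.5236) = -0.0310
y' = -3 − -1.5000·(cos 1.0236 − cos 0.5236) = -3.5186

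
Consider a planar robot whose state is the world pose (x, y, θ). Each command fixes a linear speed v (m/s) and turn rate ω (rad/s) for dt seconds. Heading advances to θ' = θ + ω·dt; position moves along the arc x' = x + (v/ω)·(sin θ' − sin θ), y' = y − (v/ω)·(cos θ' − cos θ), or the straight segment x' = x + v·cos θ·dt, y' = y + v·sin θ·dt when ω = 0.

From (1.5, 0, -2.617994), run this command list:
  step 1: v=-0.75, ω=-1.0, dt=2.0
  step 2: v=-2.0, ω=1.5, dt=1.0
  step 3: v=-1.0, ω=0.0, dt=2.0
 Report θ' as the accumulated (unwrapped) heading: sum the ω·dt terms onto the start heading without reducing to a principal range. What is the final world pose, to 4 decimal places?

(5.9800, -1.7389, -3.1180)

step 1: θ'=-4.6180 (R=0.7500) → pose (2.6217, -0.5788, -4.6180)
step 2: θ'=-3.1180 (R=-1.3333) → pose (3.9805, -1.7861, -3.1180)
step 3: θ'=-3.1180 (straight) → pose (5.9800, -1.7389, -3.1180)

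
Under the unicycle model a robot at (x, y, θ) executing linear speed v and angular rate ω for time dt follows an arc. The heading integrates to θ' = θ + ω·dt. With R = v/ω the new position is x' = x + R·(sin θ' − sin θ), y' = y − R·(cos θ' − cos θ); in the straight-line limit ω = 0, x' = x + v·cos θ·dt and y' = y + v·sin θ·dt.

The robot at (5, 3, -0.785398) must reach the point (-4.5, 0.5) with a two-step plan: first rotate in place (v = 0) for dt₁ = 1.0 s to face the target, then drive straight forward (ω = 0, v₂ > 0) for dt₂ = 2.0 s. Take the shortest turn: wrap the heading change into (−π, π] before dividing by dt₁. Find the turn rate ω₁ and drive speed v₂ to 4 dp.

heading to target = atan2(0.5−3, -4.5−5) = -2.8843
Δθ = wrap(-2.8843 − -0.7854) = -2.0989; ω₁ = Δθ/dt₁ = -2.0989
distance = √((-4.5−5)² + (0.5−3)²) = 9.8234; v₂ = distance/dt₂ = 4.9117

ω₁ = -2.0989, v₂ = 4.9117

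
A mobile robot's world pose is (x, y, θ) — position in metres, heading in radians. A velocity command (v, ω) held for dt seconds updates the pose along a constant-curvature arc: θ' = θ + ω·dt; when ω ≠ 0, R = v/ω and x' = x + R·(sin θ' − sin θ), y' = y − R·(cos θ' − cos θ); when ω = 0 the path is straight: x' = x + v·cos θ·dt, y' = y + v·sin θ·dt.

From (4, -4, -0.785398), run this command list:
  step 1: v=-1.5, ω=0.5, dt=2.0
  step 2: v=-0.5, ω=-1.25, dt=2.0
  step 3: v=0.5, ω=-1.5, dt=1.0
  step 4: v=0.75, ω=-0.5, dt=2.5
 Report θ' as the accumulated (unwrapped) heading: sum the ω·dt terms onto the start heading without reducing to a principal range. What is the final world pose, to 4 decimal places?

step 1: θ'=0.2146 (R=-3.0000) → pose (1.2398, -3.1901, 0.2146)
step 2: θ'=-2.2854 (R=0.4000) → pose (0.8525, -2.5372, -2.2854)
step 3: θ'=-3.7854 (R=-0.3333) → pose (0.4006, -2.5854, -3.7854)
step 4: θ'=-5.0354 (R=-1.5000) → pose (-0.1214, -0.9095, -5.0354)

(-0.1214, -0.9095, -5.0354)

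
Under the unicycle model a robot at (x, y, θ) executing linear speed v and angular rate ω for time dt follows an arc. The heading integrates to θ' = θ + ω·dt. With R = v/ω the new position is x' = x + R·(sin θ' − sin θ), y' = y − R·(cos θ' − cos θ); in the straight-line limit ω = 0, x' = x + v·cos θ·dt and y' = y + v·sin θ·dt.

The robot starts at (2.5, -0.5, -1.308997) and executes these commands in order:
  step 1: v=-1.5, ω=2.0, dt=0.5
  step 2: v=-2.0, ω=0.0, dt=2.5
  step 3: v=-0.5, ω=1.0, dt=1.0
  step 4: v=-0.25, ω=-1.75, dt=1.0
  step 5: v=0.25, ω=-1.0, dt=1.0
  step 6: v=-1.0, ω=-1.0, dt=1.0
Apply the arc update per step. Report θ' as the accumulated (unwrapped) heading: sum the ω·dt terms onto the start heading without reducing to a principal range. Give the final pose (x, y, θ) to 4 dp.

(-2.6424, 1.7778, -3.0590)

step 1: θ'=-0.3090 (R=-0.7500) → pose (2.0036, 0.0204, -0.3090)
step 2: θ'=-0.3090 (straight) → pose (-2.7596, 1.5409, -0.3090)
step 3: θ'=0.6910 (R=-0.5000) → pose (-3.2303, 1.4499, 0.6910)
step 4: θ'=-1.0590 (R=0.1429) → pose (-3.4459, 1.4900, -1.0590)
step 5: θ'=-2.0590 (R=-0.2500) → pose (-3.4430, 1.2503, -2.0590)
step 6: θ'=-3.0590 (R=1.0000) → pose (-2.6424, 1.7778, -3.0590)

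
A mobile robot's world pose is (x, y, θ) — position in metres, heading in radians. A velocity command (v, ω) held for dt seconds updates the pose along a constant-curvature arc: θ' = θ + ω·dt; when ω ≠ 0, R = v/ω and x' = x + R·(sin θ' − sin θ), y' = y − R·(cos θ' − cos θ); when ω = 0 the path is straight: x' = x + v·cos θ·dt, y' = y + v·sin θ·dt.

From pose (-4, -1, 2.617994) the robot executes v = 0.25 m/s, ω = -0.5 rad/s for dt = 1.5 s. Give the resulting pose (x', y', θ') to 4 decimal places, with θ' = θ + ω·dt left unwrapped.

θ' = 2.6180 + -0.5·1.5 = 1.8680
R = v/ω = 0.25/-0.5 = -0.5000
x' = -4 + -0.5000·(sin 1.8680 − sin 2.6180) = -4.2281
y' = -1 − -0.5000·(cos 1.8680 − cos 2.6180) = -0.7134

(-4.2281, -0.7134, 1.8680)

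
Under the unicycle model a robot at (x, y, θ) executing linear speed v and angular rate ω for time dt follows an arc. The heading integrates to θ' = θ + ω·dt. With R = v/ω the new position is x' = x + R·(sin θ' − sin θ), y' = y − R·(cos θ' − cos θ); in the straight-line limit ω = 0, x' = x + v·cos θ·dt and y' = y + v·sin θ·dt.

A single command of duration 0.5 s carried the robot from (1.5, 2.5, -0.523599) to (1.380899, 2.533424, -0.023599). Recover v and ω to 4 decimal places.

Δθ = -0.023599 − -0.523599 = 0.500000
ω = Δθ/dt = 0.500000/0.5 = 1.0000
R = Δx/(sin θ' − sin θ) = -0.2500
v = R·ω = -0.2500·1.0000 = -0.2500

v = -0.2500, ω = 1.0000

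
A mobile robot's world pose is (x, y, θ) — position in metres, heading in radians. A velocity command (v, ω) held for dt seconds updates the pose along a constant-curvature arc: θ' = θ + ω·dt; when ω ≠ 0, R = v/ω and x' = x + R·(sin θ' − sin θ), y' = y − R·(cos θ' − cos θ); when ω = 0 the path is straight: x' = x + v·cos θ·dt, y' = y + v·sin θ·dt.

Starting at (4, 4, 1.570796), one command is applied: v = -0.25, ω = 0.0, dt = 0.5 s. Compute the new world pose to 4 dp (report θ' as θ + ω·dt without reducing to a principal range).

(4.0000, 3.8750, 1.5708)

θ' = 1.5708 + 0.0·0.5 = 1.5708
ω = 0 → straight: x' = 4 + -0.25·cos(1.5708)·0.5 = 4.0000
y' = 4 + -0.25·sin(1.5708)·0.5 = 3.8750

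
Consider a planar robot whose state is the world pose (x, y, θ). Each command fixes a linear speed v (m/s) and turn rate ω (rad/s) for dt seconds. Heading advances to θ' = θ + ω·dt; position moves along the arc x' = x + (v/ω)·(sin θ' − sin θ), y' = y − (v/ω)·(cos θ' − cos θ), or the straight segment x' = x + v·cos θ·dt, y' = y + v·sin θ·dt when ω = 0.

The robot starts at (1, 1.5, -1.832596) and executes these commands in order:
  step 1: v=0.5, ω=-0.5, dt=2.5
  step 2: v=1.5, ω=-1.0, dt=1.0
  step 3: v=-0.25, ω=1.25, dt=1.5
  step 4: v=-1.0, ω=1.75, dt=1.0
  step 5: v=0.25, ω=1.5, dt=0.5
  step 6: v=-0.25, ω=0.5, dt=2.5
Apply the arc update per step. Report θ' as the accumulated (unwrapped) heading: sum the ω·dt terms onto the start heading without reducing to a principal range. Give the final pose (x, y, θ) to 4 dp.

step 1: θ'=-3.0826 (R=-1.0000) → pose (0.0930, 0.7606, -3.0826)
step 2: θ'=-4.0826 (R=-1.5000) → pose (-1.2076, 1.3745, -4.0826)
step 3: θ'=-2.2076 (R=-0.2000) → pose (-0.8852, 1.3734, -2.2076)
step 4: θ'=-0.4576 (R=-0.5714) → pose (-1.0922, 2.2258, -0.4576)
step 5: θ'=0.2924 (R=0.1667) → pose (-0.9705, 2.2157, 0.2924)
step 6: θ'=1.5424 (R=-0.5000) → pose (-1.3262, 1.7511, 1.5424)

(-1.3262, 1.7511, 1.5424)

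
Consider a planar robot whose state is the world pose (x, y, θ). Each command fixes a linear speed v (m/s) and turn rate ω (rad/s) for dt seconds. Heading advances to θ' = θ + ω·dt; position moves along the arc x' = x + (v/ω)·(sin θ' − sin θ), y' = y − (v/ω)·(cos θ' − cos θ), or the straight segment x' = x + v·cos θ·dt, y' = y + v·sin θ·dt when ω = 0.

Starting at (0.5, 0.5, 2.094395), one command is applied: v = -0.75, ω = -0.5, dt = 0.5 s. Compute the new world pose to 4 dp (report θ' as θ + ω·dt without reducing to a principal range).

(0.6452, 0.1553, 1.8444)

θ' = 2.0944 + -0.5·0.5 = 1.8444
R = v/ω = -0.75/-0.5 = 1.5000
x' = 0.5 + 1.5000·(sin 1.8444 − sin 2.0944) = 0.6452
y' = 0.5 − 1.5000·(cos 1.8444 − cos 2.0944) = 0.1553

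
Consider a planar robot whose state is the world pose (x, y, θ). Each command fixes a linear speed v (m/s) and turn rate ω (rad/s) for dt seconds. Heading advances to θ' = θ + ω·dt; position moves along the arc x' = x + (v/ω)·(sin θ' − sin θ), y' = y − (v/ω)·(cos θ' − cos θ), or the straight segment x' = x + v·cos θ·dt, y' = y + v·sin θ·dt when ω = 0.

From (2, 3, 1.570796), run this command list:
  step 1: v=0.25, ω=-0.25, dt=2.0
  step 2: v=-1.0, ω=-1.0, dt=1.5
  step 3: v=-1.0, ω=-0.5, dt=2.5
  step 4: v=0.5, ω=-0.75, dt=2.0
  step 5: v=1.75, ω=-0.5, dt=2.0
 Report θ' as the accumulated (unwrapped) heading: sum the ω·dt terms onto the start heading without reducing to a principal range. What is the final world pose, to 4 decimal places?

step 1: θ'=1.0708 (R=-1.0000) → pose (2.1224, 3.4794, 1.0708)
step 2: θ'=-0.4292 (R=1.0000) → pose (0.8287, 3.0496, -0.4292)
step 3: θ'=-1.6792 (R=2.0000) → pose (-0.3273, 5.0845, -1.6792)
step 4: θ'=-3.1792 (R=-0.6667) → pose (-1.0151, 4.4905, -3.1792)
step 5: θ'=-4.1792 (R=-3.5000) → pose (-3.8977, 6.2090, -4.1792)

(-3.8977, 6.2090, -4.1792)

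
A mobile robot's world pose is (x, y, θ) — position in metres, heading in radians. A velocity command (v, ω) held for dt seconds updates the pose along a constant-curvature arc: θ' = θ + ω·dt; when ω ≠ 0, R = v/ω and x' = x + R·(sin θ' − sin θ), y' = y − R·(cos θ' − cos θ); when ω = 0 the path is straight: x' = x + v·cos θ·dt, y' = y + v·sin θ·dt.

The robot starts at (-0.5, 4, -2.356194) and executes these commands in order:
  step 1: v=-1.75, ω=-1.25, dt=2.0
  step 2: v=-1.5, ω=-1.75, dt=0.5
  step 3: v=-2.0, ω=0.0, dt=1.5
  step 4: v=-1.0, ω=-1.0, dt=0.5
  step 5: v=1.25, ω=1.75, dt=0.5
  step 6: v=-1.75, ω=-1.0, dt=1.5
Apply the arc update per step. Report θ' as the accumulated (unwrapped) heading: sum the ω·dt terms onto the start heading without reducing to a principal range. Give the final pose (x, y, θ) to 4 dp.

(-3.3645, 0.3466, -6.8562)

step 1: θ'=-4.8562 (R=1.4000) → pose (1.8755, 2.8094, -4.8562)
step 2: θ'=-5.7312 (R=0.8571) → pose (1.4767, 2.2024, -5.7312)
step 3: θ'=-5.7312 (straight) → pose (-1.0778, 0.6293, -5.7312)
step 4: θ'=-6.2312 (R=1.0000) → pose (-1.5502, 0.4821, -6.2312)
step 5: θ'=-5.3562 (R=0.7143) → pose (-1.0160, 0.7667, -5.3562)
step 6: θ'=-6.8562 (R=1.7500) → pose (-3.3645, 0.3466, -6.8562)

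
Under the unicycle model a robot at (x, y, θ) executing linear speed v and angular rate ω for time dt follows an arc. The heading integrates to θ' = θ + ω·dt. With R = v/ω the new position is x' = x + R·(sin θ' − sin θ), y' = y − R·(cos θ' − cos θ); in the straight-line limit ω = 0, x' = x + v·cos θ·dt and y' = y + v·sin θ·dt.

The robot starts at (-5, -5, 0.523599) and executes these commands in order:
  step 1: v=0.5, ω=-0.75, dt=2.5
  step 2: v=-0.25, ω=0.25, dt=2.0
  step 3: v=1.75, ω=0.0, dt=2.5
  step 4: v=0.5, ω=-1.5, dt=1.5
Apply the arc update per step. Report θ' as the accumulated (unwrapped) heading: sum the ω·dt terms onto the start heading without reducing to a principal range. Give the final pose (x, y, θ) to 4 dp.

(-1.5943, -8.8346, -3.1014)

step 1: θ'=-1.3514 (R=-0.6667) → pose (-4.0160, -5.4323, -1.3514)
step 2: θ'=-0.8514 (R=-1.0000) → pose (-4.2398, -4.9910, -0.8514)
step 3: θ'=-0.8514 (straight) → pose (-1.3570, -8.2819, -0.8514)
step 4: θ'=-3.1014 (R=-0.3333) → pose (-1.5943, -8.8346, -3.1014)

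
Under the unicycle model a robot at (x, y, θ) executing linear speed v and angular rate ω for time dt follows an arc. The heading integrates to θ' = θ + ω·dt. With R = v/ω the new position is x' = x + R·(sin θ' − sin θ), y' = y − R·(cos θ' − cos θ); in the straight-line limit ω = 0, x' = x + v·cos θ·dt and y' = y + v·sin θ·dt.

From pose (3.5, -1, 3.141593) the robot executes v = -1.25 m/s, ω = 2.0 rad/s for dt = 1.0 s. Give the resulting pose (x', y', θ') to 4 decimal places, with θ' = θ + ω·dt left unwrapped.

θ' = 3.1416 + 2.0·1.0 = 5.1416
R = v/ω = -1.25/2.0 = -0.6250
x' = 3.5 + -0.6250·(sin 5.1416 − sin 3.1416) = 4.0683
y' = -1 − -0.6250·(cos 5.1416 − cos 3.1416) = -0.1149

(4.0683, -0.1149, 5.1416)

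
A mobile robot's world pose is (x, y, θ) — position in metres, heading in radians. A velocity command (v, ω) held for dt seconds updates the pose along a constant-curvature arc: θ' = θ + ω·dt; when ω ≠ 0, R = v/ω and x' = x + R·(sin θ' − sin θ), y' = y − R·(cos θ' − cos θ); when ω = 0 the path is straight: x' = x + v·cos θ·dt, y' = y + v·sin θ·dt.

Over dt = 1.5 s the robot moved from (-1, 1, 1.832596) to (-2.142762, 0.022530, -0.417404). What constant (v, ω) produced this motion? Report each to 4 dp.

v = -1.2500, ω = -1.5000

Δθ = -0.417404 − 1.832596 = -2.250000
ω = Δθ/dt = -2.250000/1.5 = -1.5000
R = Δx/(sin θ' − sin θ) = 0.8333
v = R·ω = 0.8333·-1.5000 = -1.2500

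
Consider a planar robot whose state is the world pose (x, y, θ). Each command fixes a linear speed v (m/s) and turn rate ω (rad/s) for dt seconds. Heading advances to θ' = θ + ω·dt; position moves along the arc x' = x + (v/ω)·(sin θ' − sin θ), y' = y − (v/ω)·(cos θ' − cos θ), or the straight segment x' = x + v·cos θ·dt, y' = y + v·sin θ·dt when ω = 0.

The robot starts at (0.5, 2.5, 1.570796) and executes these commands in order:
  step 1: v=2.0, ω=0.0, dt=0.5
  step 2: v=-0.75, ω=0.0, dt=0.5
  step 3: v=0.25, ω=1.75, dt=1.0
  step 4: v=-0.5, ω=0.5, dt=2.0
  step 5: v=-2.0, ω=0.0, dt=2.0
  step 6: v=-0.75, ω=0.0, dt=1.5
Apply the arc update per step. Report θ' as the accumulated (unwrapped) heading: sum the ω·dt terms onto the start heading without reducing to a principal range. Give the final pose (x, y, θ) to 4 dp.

(3.0338, 8.6049, 4.3208)

step 1: θ'=1.5708 (straight) → pose (0.5000, 3.5000, 1.5708)
step 2: θ'=1.5708 (straight) → pose (0.5000, 3.1250, 1.5708)
step 3: θ'=3.3208 (R=0.1429) → pose (0.3317, 3.2656, 3.3208)
step 4: θ'=4.3208 (R=-1.0000) → pose (1.0777, 3.8679, 4.3208)
step 5: θ'=4.3208 (straight) → pose (2.6044, 7.5651, 4.3208)
step 6: θ'=4.3208 (straight) → pose (3.0338, 8.6049, 4.3208)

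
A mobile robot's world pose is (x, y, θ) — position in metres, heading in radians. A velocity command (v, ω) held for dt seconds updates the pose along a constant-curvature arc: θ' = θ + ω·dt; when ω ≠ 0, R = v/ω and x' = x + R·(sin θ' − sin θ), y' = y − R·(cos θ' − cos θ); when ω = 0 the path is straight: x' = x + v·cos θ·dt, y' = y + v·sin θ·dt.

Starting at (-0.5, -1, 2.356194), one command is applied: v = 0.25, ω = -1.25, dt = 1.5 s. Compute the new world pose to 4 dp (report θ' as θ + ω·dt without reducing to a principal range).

(-0.4511, -0.6813, 0.4812)

θ' = 2.3562 + -1.25·1.5 = 0.4812
R = v/ω = 0.25/-1.25 = -0.2000
x' = -0.5 + -0.2000·(sin 0.4812 − sin 2.3562) = -0.4511
y' = -1 − -0.2000·(cos 0.4812 − cos 2.3562) = -0.6813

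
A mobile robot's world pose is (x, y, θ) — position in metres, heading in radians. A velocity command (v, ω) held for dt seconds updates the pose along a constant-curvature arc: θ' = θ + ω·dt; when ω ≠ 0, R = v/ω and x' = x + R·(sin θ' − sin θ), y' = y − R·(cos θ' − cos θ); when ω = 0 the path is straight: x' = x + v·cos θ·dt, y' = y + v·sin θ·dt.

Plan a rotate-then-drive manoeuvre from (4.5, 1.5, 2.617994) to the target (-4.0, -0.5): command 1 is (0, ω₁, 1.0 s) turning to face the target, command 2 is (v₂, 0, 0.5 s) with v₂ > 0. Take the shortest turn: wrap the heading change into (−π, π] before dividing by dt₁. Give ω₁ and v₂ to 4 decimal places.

ω₁ = 0.7547, v₂ = 17.4642

heading to target = atan2(-0.5−1.5, -4−4.5) = -2.9105
Δθ = wrap(-2.9105 − 2.6180) = 0.7547; ω₁ = Δθ/dt₁ = 0.7547
distance = √((-4−4.5)² + (-0.5−1.5)²) = 8.7321; v₂ = distance/dt₂ = 17.4642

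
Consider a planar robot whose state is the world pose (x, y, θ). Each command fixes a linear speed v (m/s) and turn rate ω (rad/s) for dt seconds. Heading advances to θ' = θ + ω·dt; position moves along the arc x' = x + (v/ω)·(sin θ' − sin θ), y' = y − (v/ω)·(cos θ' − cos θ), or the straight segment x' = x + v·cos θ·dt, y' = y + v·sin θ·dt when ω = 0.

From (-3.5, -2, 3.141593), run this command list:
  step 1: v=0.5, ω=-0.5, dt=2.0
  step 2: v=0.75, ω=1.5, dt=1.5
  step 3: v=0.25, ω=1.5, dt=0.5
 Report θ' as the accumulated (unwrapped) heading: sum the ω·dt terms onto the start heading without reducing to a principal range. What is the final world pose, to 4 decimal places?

step 1: θ'=2.1416 (R=-1.0000) → pose (-4.3415, -1.5403, 2.1416)
step 2: θ'=4.3916 (R=0.5000) → pose (-5.2367, -1.6528, 4.3916)
step 3: θ'=5.1416 (R=0.1667) → pose (-5.2301, -1.7747, 5.1416)

(-5.2301, -1.7747, 5.1416)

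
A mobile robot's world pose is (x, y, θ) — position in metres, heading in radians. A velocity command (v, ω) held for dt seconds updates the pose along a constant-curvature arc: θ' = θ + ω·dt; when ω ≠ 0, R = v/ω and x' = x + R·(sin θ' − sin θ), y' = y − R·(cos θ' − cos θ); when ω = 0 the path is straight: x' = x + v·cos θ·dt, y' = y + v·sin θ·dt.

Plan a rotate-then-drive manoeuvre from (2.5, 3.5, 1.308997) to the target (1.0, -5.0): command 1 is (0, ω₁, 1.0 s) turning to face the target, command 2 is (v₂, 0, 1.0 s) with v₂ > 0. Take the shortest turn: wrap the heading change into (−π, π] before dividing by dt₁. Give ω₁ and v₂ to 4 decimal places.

ω₁ = -3.0545, v₂ = 8.6313

heading to target = atan2(-5−3.5, 1−2.5) = -1.7455
Δθ = wrap(-1.7455 − 1.3090) = -3.0545; ω₁ = Δθ/dt₁ = -3.0545
distance = √((1−2.5)² + (-5−3.5)²) = 8.6313; v₂ = distance/dt₂ = 8.6313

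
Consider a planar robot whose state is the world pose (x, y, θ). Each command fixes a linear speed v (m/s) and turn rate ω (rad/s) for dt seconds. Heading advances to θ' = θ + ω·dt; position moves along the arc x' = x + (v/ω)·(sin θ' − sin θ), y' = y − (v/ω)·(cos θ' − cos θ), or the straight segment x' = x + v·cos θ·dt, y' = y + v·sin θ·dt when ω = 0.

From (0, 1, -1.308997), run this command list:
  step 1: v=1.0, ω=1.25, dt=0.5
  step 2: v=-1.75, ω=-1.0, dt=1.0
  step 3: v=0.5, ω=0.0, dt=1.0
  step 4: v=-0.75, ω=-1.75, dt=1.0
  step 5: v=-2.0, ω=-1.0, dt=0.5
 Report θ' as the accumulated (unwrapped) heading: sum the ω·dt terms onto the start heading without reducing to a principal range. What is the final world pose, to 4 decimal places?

(0.9747, 1.4954, -3.9340)

step 1: θ'=-0.6840 (R=0.8000) → pose (0.2672, 0.5870, -0.6840)
step 2: θ'=-1.6840 (R=1.7500) → pose (-0.3658, 2.1410, -1.6840)
step 3: θ'=-1.6840 (straight) → pose (-0.4222, 1.6442, -1.6840)
step 4: θ'=-3.4340 (R=0.4286) → pose (0.1271, 2.0062, -3.4340)
step 5: θ'=-3.9340 (R=2.0000) → pose (0.9747, 1.4954, -3.9340)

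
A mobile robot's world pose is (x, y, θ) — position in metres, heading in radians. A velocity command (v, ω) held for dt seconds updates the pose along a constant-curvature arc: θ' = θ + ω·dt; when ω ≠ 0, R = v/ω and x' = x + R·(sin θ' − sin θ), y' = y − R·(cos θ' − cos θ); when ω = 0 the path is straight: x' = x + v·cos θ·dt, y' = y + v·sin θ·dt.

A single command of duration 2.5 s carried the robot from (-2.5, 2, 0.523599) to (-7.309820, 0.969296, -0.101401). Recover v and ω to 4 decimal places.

v = -2.0000, ω = -0.2500

Δθ = -0.101401 − 0.523599 = -0.625000
ω = Δθ/dt = -0.625000/2.5 = -0.2500
R = Δx/(sin θ' − sin θ) = 8.0000
v = R·ω = 8.0000·-0.2500 = -2.0000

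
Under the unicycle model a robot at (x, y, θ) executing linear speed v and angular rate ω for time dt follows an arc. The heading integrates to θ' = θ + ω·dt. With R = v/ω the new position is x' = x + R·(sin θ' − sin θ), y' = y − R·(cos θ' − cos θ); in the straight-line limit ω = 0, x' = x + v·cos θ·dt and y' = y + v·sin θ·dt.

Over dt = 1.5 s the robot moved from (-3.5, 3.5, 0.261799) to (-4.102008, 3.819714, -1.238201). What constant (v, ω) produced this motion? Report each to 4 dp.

v = -0.5000, ω = -1.0000

Δθ = -1.238201 − 0.261799 = -1.500000
ω = Δθ/dt = -1.500000/1.5 = -1.0000
R = Δx/(sin θ' − sin θ) = 0.5000
v = R·ω = 0.5000·-1.0000 = -0.5000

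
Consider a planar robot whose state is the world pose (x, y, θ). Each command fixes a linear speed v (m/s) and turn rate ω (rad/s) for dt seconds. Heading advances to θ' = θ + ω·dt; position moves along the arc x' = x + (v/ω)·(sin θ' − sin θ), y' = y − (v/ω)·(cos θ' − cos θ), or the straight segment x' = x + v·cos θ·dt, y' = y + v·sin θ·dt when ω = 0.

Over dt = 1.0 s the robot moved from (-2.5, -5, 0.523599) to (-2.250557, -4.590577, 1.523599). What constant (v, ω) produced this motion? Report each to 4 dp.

v = 0.5000, ω = 1.0000

Δθ = 1.523599 − 0.523599 = 1.000000
ω = Δθ/dt = 1.000000/1.0 = 1.0000
R = −Δy/(cos θ' − cos θ) = 0.5000
v = R·ω = 0.5000·1.0000 = 0.5000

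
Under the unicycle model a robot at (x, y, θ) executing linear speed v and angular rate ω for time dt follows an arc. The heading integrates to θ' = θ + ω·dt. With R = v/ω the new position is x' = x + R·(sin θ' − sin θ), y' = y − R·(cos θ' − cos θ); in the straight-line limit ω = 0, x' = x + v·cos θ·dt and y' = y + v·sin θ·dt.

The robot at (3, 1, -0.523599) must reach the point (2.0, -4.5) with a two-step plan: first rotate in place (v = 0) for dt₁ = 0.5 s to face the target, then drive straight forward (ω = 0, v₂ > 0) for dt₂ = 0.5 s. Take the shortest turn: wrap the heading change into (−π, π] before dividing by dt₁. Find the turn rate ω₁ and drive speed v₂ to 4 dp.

heading to target = atan2(-4.5−1, 2−3) = -1.7506
Δθ = wrap(-1.7506 − -0.5236) = -1.2271; ω₁ = Δθ/dt₁ = -2.4541
distance = √((2−3)² + (-4.5−1)²) = 5.5902; v₂ = distance/dt₂ = 11.1803

ω₁ = -2.4541, v₂ = 11.1803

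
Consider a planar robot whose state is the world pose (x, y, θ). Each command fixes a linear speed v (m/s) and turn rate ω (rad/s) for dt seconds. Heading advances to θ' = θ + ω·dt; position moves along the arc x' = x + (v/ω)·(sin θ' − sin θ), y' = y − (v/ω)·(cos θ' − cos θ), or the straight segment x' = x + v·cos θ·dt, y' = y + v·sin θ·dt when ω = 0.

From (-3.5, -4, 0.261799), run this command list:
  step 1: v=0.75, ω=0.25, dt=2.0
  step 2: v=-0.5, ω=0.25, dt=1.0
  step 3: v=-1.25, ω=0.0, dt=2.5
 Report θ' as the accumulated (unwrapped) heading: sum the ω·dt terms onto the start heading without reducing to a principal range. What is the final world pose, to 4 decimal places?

step 1: θ'=0.7618 (R=3.0000) → pose (-2.2058, -3.2730, 0.7618)
step 2: θ'=1.0118 (R=-2.0000) → pose (-2.5209, -3.6595, 1.0118)
step 3: θ'=1.0118 (straight) → pose (-4.1782, -6.3089, 1.0118)

(-4.1782, -6.3089, 1.0118)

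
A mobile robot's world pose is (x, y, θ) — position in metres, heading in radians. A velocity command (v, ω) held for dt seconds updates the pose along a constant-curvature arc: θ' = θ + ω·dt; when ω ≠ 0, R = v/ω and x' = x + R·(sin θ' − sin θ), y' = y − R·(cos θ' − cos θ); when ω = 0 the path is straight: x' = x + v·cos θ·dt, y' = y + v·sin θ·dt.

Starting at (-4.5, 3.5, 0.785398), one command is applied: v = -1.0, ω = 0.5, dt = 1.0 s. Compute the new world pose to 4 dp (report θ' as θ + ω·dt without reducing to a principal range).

θ' = 0.7854 + 0.5·1.0 = 1.2854
R = v/ω = -1.0/0.5 = -2.0000
x' = -4.5 + -2.0000·(sin 1.2854 − sin 0.7854) = -5.0049
y' = 3.5 − -2.0000·(cos 1.2854 − cos 0.7854) = 2.6489

(-5.0049, 2.6489, 1.2854)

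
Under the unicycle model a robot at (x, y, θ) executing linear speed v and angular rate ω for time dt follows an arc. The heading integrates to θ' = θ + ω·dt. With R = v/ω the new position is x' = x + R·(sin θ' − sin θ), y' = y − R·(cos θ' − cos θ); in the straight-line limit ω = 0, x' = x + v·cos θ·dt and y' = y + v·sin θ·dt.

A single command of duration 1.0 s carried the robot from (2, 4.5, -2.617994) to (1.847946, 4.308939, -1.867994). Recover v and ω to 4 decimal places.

Δθ = -1.867994 − -2.617994 = 0.750000
ω = Δθ/dt = 0.750000/1.0 = 0.7500
R = −Δy/(cos θ' − cos θ) = 0.3333
v = R·ω = 0.3333·0.7500 = 0.2500

v = 0.2500, ω = 0.7500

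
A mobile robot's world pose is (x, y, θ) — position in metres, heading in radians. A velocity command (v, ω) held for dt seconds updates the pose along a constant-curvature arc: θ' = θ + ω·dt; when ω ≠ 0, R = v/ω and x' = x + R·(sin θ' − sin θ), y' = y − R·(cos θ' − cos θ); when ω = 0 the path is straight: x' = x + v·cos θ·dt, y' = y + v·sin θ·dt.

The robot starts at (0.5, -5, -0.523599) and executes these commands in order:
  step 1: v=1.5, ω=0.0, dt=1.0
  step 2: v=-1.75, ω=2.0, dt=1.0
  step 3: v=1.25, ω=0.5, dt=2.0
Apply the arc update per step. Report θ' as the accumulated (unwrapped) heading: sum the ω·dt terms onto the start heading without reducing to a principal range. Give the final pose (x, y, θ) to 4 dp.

step 1: θ'=-0.5236 (straight) → pose (1.7990, -5.7500, -0.5236)
step 2: θ'=1.4764 (R=-0.8750) → pose (0.4904, -6.4253, 1.4764)
step 3: θ'=2.4764 (R=2.5000) → pose (-0.4554, -4.2227, 2.4764)

(-0.4554, -4.2227, 2.4764)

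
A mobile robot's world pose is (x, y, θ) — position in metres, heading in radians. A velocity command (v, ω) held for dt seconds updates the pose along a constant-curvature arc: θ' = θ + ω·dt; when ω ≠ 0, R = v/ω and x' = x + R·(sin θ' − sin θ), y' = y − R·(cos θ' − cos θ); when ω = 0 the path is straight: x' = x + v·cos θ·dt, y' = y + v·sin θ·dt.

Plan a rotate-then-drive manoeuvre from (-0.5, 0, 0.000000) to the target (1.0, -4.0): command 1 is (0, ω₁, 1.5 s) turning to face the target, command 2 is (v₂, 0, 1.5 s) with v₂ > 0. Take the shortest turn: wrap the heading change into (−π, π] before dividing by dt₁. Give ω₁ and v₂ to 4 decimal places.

heading to target = atan2(-4−0, 1−-0.5) = -1.2120
Δθ = wrap(-1.2120 − 0.0000) = -1.2120; ω₁ = Δθ/dt₁ = -0.8080
distance = √((1−-0.5)² + (-4−0)²) = 4.2720; v₂ = distance/dt₂ = 2.8480

ω₁ = -0.8080, v₂ = 2.8480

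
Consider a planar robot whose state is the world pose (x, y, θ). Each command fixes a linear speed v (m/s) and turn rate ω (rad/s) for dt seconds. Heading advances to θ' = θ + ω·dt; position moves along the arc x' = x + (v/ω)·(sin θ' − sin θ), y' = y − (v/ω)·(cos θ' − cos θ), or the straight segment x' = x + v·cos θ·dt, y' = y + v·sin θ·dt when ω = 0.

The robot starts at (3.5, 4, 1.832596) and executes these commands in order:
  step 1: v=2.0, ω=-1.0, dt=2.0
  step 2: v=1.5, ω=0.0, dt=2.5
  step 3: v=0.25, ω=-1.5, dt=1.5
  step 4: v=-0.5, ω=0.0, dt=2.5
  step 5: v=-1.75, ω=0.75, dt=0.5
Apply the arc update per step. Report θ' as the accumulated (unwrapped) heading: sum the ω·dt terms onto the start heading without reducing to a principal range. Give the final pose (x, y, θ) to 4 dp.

(11.0143, 7.0915, -2.0424)

step 1: θ'=-0.1674 (R=-2.0000) → pose (5.7651, 6.4897, -0.1674)
step 2: θ'=-0.1674 (straight) → pose (9.4627, 5.8648, -0.1674)
step 3: θ'=-2.4174 (R=-0.1667) → pose (9.5453, 5.5757, -2.4174)
step 4: θ'=-2.4174 (straight) → pose (10.4816, 6.4038, -2.4174)
step 5: θ'=-2.0424 (R=-2.3333) → pose (11.0143, 7.0915, -2.0424)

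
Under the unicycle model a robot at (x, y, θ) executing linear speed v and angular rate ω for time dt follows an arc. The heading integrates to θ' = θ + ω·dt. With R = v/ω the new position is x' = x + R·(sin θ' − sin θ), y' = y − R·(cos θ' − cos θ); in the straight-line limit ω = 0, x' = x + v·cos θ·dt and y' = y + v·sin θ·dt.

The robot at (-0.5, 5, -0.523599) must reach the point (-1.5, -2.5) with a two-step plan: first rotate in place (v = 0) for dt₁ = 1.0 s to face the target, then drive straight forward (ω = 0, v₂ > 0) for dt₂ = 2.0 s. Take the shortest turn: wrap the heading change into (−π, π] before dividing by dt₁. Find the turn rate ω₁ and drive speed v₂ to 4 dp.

ω₁ = -1.1797, v₂ = 3.7832

heading to target = atan2(-2.5−5, -1.5−-0.5) = -1.7033
Δθ = wrap(-1.7033 − -0.5236) = -1.1797; ω₁ = Δθ/dt₁ = -1.1797
distance = √((-1.5−-0.5)² + (-2.5−5)²) = 7.5664; v₂ = distance/dt₂ = 3.7832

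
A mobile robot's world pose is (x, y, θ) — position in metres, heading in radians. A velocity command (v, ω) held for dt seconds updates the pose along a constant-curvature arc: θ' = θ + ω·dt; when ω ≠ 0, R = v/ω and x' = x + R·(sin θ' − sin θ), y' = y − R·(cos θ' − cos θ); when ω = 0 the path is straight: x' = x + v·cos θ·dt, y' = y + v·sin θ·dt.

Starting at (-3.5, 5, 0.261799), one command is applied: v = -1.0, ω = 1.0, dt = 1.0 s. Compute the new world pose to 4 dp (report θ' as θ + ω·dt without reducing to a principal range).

(-4.1938, 4.3382, 1.2618)

θ' = 0.2618 + 1.0·1.0 = 1.2618
R = v/ω = -1.0/1.0 = -1.0000
x' = -3.5 + -1.0000·(sin 1.2618 − sin 0.2618) = -4.1938
y' = 5 − -1.0000·(cos 1.2618 − cos 0.2618) = 4.3382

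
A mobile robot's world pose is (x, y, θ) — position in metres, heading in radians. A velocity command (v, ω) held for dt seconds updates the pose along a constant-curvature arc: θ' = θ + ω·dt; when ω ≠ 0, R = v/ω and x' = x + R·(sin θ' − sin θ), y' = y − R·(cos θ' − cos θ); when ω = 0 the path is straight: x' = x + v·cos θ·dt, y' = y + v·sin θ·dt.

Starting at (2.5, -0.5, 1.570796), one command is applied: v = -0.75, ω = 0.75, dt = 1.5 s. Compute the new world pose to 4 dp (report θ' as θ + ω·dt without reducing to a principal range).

θ' = 1.5708 + 0.75·1.5 = 2.6958
R = v/ω = -0.75/0.75 = -1.0000
x' = 2.5 + -1.0000·(sin 2.6958 − sin 1.5708) = 3.0688
y' = -0.5 − -1.0000·(cos 2.6958 − cos 1.5708) = -1.4023

(3.0688, -1.4023, 2.6958)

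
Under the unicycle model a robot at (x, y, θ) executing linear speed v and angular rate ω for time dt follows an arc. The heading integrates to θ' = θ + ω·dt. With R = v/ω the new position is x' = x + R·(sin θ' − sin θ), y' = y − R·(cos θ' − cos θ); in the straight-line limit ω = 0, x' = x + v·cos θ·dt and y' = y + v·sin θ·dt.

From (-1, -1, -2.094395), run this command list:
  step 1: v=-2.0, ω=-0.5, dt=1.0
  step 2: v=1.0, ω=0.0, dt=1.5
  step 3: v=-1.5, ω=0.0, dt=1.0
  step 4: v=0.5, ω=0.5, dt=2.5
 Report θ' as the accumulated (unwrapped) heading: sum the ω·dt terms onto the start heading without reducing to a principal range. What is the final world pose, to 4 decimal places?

step 1: θ'=-2.5944 (R=4.0000) → pose (0.3829, 0.4159, -2.5944)
step 2: θ'=-2.5944 (straight) → pose (-0.8981, -0.3645, -2.5944)
step 3: θ'=-2.5944 (straight) → pose (0.3829, 0.4159, -2.5944)
step 4: θ'=-1.3444 (R=1.0000) → pose (-0.0713, -0.6625, -1.3444)

(-0.0713, -0.6625, -1.3444)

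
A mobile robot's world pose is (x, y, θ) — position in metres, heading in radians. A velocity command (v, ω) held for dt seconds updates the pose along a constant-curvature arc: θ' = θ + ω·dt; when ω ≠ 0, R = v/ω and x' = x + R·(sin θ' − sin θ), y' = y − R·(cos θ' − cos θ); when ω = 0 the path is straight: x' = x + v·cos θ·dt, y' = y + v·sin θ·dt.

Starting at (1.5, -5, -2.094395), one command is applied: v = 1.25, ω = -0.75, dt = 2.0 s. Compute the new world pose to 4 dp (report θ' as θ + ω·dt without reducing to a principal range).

(-0.6725, -5.6654, -3.5944)

θ' = -2.0944 + -0.75·2.0 = -3.5944
R = v/ω = 1.25/-0.75 = -1.6667
x' = 1.5 + -1.6667·(sin -3.5944 − sin -2.0944) = -0.6725
y' = -5 − -1.6667·(cos -3.5944 − cos -2.0944) = -5.6654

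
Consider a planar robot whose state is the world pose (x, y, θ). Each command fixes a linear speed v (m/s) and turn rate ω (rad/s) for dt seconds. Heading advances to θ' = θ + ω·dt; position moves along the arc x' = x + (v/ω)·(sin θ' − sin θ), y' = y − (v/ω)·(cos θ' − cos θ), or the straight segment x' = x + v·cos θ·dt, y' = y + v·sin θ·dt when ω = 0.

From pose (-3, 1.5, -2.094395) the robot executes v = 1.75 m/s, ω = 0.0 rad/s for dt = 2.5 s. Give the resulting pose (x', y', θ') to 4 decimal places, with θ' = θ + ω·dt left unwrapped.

(-5.1875, -2.2889, -2.0944)

θ' = -2.0944 + 0.0·2.5 = -2.0944
ω = 0 → straight: x' = -3 + 1.75·cos(-2.0944)·2.5 = -5.1875
y' = 1.5 + 1.75·sin(-2.0944)·2.5 = -2.2889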